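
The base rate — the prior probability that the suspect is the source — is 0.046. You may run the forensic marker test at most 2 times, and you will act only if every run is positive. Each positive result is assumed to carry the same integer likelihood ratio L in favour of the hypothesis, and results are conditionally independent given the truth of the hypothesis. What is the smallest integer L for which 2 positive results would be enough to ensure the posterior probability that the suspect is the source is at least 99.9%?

Prior odds = 0.046/0.954 = 23/477.
Target odds = 0.999/0.001 = 999.
Need L² ≥ 999 ÷ (23/477) = 476523/23.
143² = 20449 < 476523/23 ≤ 20736 = 144², so L = 144.

144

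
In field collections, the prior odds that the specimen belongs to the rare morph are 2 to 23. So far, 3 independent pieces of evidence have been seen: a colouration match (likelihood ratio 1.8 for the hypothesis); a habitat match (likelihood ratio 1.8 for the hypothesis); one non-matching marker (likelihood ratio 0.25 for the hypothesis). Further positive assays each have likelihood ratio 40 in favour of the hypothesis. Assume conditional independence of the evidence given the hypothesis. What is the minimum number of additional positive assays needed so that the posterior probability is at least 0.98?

Prior odds = 2/23.
Combined Bayes factor of the evidence already in hand = 1.8 × 1.8 × 0.25 = 0.81.
Odds after that evidence = (2/23) × 0.81 = 81/1150.
Target odds = 0.98/0.02 = 49.
Need 40ⁿ ≥ 49 ÷ (81/1150) = 56350/81.
40¹ = 40 falls short of 56350/81 but 40² = 1600 reaches it, so n = 2.

2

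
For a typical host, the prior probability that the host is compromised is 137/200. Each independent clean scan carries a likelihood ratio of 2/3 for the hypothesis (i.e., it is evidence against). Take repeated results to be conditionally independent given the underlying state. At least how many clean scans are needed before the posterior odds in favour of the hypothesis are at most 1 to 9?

8

Prior odds = 0.685/0.315 = 137/63.
Likelihood ratio per clean scan = 2/3.
Target odds = 1/9.
Require (2/3)ⁿ ≤ 1/9 ÷ (137/63) = 7/137.
(2/3)⁷ = 128/2187 is still above 7/137 but (2/3)⁸ = 256/6561 is at or below it, so n = 8.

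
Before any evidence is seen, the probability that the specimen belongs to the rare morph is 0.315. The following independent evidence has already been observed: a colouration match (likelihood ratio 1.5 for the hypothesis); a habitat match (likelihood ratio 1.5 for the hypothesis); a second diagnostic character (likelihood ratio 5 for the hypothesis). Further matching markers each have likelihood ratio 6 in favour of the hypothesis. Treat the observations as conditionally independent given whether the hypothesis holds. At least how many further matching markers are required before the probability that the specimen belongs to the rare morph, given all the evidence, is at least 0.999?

Prior odds = 0.315/0.685 = 63/137.
Combined Bayes factor of the evidence already in hand = 1.5 × 1.5 × 5 = 11.25.
Odds after that evidence = (63/137) × 11.25 = 2835/548.
Target odds = 0.999/0.001 = 999.
Need 6ⁿ ≥ 999 ÷ (2835/548) = 20276/105.
6² = 36 falls short of 20276/105 but 6³ = 216 reaches it, so n = 3.

3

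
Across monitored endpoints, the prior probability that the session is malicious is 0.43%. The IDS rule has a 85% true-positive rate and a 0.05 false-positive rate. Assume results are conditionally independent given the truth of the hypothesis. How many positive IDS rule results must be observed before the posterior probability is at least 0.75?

3

Prior odds = 0.0043/0.9957 = 43/9957.
Likelihood ratio of a positive result = 0.85/0.05 = 17.
Target posterior odds = 0.75/0.25 = 3.
Need (43/9957) × 17ⁿ ≥ 3, i.e. 17ⁿ ≥ 29871/43.
17² = 289 falls short of 29871/43 but 17³ = 4913 reaches it, so n = 3.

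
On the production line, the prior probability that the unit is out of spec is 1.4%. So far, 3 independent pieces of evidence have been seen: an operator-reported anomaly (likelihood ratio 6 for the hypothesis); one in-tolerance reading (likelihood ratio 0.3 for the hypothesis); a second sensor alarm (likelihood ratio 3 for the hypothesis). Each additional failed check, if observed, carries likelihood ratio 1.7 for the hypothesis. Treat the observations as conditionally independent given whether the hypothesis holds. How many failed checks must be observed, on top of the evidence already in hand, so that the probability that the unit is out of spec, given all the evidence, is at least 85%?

9

Prior odds = 0.014/0.986 = 7/493.
Combined Bayes factor of the evidence already in hand = 6 × 0.3 × 3 = 5.4.
Odds after that evidence = (7/493) × 5.4 = 189/2465.
Target odds = 0.85/0.15 = 17/3.
Need 1.7ⁿ ≥ 17/3 ÷ (189/2465) = 41905/567.
1.7⁸ ≈69.7576 falls short of 41905/567 but 1.7⁹ ≈118.588 reaches it, so n = 9.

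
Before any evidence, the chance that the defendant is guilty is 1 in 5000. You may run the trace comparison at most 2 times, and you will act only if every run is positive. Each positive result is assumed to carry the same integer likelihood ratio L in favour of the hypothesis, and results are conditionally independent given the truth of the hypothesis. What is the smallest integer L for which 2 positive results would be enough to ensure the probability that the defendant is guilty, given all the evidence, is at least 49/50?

Prior odds = 0.0002/0.9998 = 1/4999.
Target odds = 0.98/0.02 = 49.
Need L² ≥ 49 ÷ (1/4999) = 244951.
494² = 244036 < 244951 ≤ 245025 = 495², so L = 495.

495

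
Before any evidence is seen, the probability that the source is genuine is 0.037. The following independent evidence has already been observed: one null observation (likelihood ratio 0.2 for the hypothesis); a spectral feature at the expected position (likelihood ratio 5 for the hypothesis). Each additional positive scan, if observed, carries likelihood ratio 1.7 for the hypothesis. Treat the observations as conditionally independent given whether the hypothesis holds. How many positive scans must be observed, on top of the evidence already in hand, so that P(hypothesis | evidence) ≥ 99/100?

15

Prior odds = 0.037/0.963 = 37/963.
Combined Bayes factor of the evidence already in hand = 0.2 × 5 = 1.
Odds after that evidence = (37/963) × 1 = 37/963.
Target odds = 0.99/0.01 = 99.
Need 1.7ⁿ ≥ 99 ÷ (37/963) = 95337/37.
1.7¹⁴ ≈1683.78 falls short of 95337/37 but 1.7¹⁵ ≈2862.42 reaches it, so n = 15.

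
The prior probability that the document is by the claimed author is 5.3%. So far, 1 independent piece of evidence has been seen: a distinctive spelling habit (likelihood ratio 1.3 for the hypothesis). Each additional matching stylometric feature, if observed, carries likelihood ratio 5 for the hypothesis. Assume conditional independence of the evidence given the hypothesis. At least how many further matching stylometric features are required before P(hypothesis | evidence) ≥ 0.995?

Prior odds = 0.053/0.947 = 53/947.
Bayes factor of the evidence already in hand = 1.3.
Odds after that evidence = (53/947) × 1.3 = 689/9470.
Target odds = 0.995/0.005 = 199.
Need 5ⁿ ≥ 199 ÷ (689/9470) = 1884530/689.
5⁴ = 625 falls short of 1884530/689 but 5⁵ = 3125 reaches it, so n = 5.

5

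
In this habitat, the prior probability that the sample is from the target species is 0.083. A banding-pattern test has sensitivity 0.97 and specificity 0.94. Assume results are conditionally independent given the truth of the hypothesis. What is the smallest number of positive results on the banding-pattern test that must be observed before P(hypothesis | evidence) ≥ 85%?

Prior odds: 0.083 ÷ 0.917 = 83/917.
False-positive rate = 1 − 0.94 = 0.06; likelihood ratio of a positive = 0.97/0.06 = 97/6.
Target posterior odds = 0.85/0.15 = 17/3.
Require (97/6)ⁿ ≥ 17/3 ÷ (83/917) = 15589/249.
(97/6)¹ = 97/6 falls short of 15589/249 but (97/6)² = 9409/36 reaches it, so n = 2.

2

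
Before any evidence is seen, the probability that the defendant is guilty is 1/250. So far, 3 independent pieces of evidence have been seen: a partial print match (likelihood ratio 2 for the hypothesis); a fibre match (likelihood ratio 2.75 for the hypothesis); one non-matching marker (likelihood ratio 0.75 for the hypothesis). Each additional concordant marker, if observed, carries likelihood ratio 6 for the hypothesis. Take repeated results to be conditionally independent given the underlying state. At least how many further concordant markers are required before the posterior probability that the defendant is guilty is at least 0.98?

5

Prior odds = 0.004/0.996 = 1/249.
Combined Bayes factor of the evidence already in hand = 2 × 2.75 × 0.75 = 4.125.
Odds after that evidence = (1/249) × 4.125 = 11/664.
Target odds = 0.98/0.02 = 49.
Need 6ⁿ ≥ 49 ÷ (11/664) = 32536/11.
6⁴ = 1296 falls short of 32536/11 but 6⁵ = 7776 reaches it, so n = 5.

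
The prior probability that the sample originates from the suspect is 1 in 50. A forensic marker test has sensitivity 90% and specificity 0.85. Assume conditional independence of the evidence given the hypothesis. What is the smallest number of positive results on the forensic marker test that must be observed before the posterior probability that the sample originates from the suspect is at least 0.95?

4

Prior odds: 0.02 ÷ 0.98 = 1/49.
False-positive rate = 1 − 0.85 = 0.15; likelihood ratio of a positive = 0.9/0.15 = 6.
Target posterior odds = 0.95/0.05 = 19.
Need (1/49) × 6ⁿ ≥ 19, i.e. 6ⁿ ≥ 931.
6³ = 216 falls short of 931 but 6⁴ = 1296 reaches it, so n = 4.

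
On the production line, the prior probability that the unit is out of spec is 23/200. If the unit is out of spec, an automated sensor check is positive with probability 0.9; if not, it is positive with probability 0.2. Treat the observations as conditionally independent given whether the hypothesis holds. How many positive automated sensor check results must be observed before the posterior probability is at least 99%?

5

Prior odds: 0.115 ÷ 0.885 = 23/177.
Likelihood ratio of a positive = 0.9/0.2 = 4.5.
Target posterior odds = 0.99/0.01 = 99.
Require 4.5ⁿ ≥ 99 ÷ (23/177) = 17523/23.
4.5⁴ = 410.0625 falls short of 17523/23 but 4.5⁵ = 1845.28125 reaches it, so n = 5.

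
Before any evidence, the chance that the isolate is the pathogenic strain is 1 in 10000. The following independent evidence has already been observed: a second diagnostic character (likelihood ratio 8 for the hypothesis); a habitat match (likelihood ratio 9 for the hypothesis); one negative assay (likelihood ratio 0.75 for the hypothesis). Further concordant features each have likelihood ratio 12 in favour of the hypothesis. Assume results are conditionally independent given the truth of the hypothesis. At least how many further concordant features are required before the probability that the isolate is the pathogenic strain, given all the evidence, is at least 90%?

Prior odds = 0.0001/0.9999 = 1/9999.
Combined Bayes factor of the evidence already in hand = 8 × 9 × 0.75 = 54.
Odds after that evidence = (1/9999) × 54 = 6/1111.
Target odds = 0.9/0.1 = 9.
Need 12ⁿ ≥ 9 ÷ (6/1111) = 1666.5.
12² = 144 falls short of 1666.5 but 12³ = 1728 reaches it, so n = 3.

3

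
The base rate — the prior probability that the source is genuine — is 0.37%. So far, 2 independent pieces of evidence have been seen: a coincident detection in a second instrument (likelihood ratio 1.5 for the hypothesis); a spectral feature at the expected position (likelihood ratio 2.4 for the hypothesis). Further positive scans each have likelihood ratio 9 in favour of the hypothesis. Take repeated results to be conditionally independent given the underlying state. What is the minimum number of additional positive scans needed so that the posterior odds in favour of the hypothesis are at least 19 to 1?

4

Prior odds = 0.0037/0.9963 = 37/9963.
Combined Bayes factor of the evidence already in hand = 1.5 × 2.4 = 3.6.
Odds after that evidence = (37/9963) × 3.6 = 74/5535.
Target odds = 19.
Need 9ⁿ ≥ 19 ÷ (74/5535) = 105165/74.
9³ = 729 falls short of 105165/74 but 9⁴ = 6561 reaches it, so n = 4.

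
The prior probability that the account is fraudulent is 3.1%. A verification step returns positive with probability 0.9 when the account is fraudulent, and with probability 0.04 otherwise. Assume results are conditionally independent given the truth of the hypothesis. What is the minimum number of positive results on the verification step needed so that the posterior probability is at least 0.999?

Prior odds: 0.031 ÷ 0.969 = 31/969.
Likelihood ratio of a positive result = 0.9/0.04 = 22.5.
Target posterior odds = 0.999/0.001 = 999.
Need (31/969) × 22.5ⁿ ≥ 999, i.e. 22.5ⁿ ≥ 968031/31.
22.5³ = 11390.625 falls short of 968031/31 but 22.5⁴ = 256289.0625 reaches it, so n = 4.

4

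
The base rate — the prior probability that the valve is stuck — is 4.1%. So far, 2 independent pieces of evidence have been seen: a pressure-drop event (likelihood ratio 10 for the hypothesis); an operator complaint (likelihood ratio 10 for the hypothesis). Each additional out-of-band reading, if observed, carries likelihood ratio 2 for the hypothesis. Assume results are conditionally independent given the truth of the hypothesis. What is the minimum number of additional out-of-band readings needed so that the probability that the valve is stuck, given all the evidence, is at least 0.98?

4

Prior odds = 0.041/0.959 = 41/959.
Combined Bayes factor of the evidence already in hand = 10 × 10 = 100.
Odds after that evidence = (41/959) × 100 = 4100/959.
Target odds = 0.98/0.02 = 49.
Need 2ⁿ ≥ 49 ÷ (4100/959) = 46991/4100.
2³ = 8 falls short of 46991/4100 but 2⁴ = 16 reaches it, so n = 4.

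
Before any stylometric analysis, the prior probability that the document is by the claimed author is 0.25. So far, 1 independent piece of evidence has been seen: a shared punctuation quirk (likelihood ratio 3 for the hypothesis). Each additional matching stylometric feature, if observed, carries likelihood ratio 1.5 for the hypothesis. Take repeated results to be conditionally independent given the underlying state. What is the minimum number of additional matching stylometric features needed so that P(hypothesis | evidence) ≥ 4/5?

Prior odds = 0.25/0.75 = 1/3.
Bayes factor of the evidence already in hand = 3.
Odds after that evidence = (1/3) × 3 = 1.
Target odds = 0.8/0.2 = 4.
Need 1.5ⁿ ≥ 4 ÷ 1 = 4.
1.5³ = 3.375 falls short of 4 but 1.5⁴ = 5.0625 reaches it, so n = 4.

4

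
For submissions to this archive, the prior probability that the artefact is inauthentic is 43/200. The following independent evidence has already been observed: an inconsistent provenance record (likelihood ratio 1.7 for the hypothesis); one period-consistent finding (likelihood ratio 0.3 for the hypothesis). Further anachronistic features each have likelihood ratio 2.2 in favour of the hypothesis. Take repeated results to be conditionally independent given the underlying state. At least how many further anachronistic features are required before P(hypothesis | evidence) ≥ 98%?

Prior odds = 0.215/0.785 = 43/157.
Combined Bayes factor of the evidence already in hand = 1.7 × 0.3 = 0.51.
Odds after that evidence = (43/157) × 0.51 = 2193/15700.
Target odds = 0.98/0.02 = 49.
Need 2.2ⁿ ≥ 49 ÷ (2193/15700) = 769300/2193.
2.2⁷ = 19487171/78125 falls short of 769300/2193 but 2.2⁸ = 214358881/390625 reaches it, so n = 8.

8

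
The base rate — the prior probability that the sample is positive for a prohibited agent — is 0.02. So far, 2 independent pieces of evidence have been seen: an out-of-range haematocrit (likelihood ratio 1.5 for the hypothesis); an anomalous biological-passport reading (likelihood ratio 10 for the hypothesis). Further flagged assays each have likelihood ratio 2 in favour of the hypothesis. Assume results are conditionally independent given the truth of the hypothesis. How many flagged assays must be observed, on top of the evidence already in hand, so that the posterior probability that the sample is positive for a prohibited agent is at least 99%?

9

Prior odds = 0.02/0.98 = 1/49.
Combined Bayes factor of the evidence already in hand = 1.5 × 10 = 15.
Odds after that evidence = (1/49) × 15 = 15/49.
Target odds = 0.99/0.01 = 99.
Need 2ⁿ ≥ 99 ÷ (15/49) = 323.4.
2⁸ = 256 falls short of 323.4 but 2⁹ = 512 reaches it, so n = 9.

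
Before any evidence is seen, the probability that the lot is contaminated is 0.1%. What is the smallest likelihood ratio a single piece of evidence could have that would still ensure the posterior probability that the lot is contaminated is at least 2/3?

Prior odds = 0.001/0.999 = 1/999.
Target odds = (2/3)/(1/3) = 2.
Required Bayes factor = 2 ÷ (1/999) = 1998.

1998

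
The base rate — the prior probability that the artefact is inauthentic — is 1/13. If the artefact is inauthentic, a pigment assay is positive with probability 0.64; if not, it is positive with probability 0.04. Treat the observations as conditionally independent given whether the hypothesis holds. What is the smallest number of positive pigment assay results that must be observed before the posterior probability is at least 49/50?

3

Prior odds = (1/13)/(12/13) = 1/12.
Likelihood ratio of a positive = 0.64/0.04 = 16.
Target odds: 0.98 ÷ 0.02 = 49.
Need (1/12) × 16ⁿ ≥ 49, i.e. 16ⁿ ≥ 588.
16² = 256 falls short of 588 but 16³ = 4096 reaches it, so n = 3.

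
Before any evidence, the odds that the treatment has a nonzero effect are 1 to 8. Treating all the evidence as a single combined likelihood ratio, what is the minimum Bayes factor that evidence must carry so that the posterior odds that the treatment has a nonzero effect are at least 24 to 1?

192

Prior odds = 0.125.
Target odds = 24.
Required Bayes factor = 24 ÷ 0.125 = 192.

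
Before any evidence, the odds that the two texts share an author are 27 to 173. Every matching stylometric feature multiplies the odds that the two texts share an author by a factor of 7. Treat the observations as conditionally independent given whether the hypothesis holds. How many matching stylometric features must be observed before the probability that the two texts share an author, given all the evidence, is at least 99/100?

Prior odds = 27/173.
Likelihood ratio per matching stylometric feature = 7.
Target odds: 0.99 ÷ 0.01 = 99.
Require 7ⁿ ≥ 99 ÷ (27/173) = 1903/3.
7³ = 343 falls short of 1903/3 but 7⁴ = 2401 reaches it, so n = 4.

4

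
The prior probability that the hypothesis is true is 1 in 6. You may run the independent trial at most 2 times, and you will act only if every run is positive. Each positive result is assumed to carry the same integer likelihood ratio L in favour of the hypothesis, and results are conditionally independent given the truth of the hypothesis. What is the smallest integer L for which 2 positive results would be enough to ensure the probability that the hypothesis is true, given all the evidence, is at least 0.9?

7

Prior odds = (1/6)/(5/6) = 0.2.
Target odds = 0.9/0.1 = 9.
Need L² ≥ 9 ÷ 0.2 = 45.
6² = 36 < 45 ≤ 49 = 7², so L = 7.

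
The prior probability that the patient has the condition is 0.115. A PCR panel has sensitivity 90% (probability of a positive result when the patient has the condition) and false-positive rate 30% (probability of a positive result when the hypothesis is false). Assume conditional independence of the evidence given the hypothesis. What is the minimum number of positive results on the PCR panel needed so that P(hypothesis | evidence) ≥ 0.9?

4

Prior odds = 0.115/0.885 = 23/177.
Likelihood ratio of a positive result = 0.9/0.3 = 3.
Target odds: 0.9 ÷ 0.1 = 9.
Require 3ⁿ ≥ 9 ÷ (23/177) = 1593/23.
3³ = 27 falls short of 1593/23 but 3⁴ = 81 reaches it, so n = 4.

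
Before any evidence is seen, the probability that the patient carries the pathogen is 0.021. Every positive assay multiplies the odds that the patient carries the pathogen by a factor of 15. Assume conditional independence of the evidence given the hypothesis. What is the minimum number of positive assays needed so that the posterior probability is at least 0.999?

Prior odds: 0.021 ÷ 0.979 = 21/979.
Likelihood ratio per positive assay = 15.
Target odds: 0.999 ÷ 0.001 = 999.
Require 15ⁿ ≥ 999 ÷ (21/979) = 326007/7.
15³ = 3375 falls short of 326007/7 but 15⁴ = 50625 reaches it, so n = 4.

4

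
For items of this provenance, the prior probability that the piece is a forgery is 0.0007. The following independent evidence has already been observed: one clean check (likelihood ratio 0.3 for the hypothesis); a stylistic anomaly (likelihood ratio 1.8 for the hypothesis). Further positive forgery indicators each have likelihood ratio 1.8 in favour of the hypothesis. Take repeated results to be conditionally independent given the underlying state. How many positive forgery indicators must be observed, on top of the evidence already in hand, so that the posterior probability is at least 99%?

Prior odds = 0.0007/0.9993 = 7/9993.
Combined Bayes factor of the evidence already in hand = 0.3 × 1.8 = 0.54.
Odds after that evidence = (7/9993) × 0.54 = 63/166550.
Target odds = 0.99/0.01 = 99.
Need 1.8ⁿ ≥ 99 ÷ (63/166550) = 1832050/7.
1.8²¹ ≈229468 falls short of 1832050/7 but 1.8²² ≈413043 reaches it, so n = 22.

22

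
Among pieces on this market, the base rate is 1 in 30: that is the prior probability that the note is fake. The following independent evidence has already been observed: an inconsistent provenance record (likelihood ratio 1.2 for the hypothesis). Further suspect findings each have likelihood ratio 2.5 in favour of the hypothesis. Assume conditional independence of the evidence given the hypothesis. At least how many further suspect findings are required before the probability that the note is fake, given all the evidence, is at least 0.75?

5

Prior odds = (1/30)/(29/30) = 1/29.
Bayes factor of the evidence already in hand = 1.2.
Odds after that evidence = (1/29) × 1.2 = 6/145.
Target odds = 0.75/0.25 = 3.
Need 2.5ⁿ ≥ 3 ÷ (6/145) = 72.5.
2.5⁴ = 39.0625 falls short of 72.5 but 2.5⁵ = 97.65625 reaches it, so n = 5.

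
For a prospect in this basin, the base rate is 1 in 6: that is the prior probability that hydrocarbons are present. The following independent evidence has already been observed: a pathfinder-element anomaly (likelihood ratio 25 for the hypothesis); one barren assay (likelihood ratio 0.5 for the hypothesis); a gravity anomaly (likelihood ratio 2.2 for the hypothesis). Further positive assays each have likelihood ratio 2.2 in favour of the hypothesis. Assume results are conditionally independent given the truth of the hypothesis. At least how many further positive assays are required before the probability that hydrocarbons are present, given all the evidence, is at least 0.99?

Prior odds = (1/6)/(5/6) = 0.2.
Combined Bayes factor of the evidence already in hand = 25 × 0.5 × 2.2 = 27.5.
Odds after that evidence = 0.2 × 27.5 = 5.5.
Target odds = 0.99/0.01 = 99.
Need 2.2ⁿ ≥ 99 ÷ 5.5 = 18.
2.2³ = 10.648 falls short of 18 but 2.2⁴ = 23.4256 reaches it, so n = 4.

4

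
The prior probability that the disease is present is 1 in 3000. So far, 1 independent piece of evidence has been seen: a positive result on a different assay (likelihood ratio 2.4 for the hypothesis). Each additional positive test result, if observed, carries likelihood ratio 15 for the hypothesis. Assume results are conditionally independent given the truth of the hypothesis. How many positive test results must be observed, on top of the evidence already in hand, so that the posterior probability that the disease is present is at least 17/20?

4

Prior odds = (1/3000)/(2999/3000) = 1/2999.
Bayes factor of the evidence already in hand = 2.4.
Odds after that evidence = (1/2999) × 2.4 = 12/14995.
Target odds = 0.85/0.15 = 17/3.
Need 15ⁿ ≥ 17/3 ÷ (12/14995) = 254915/36.
15³ = 3375 falls short of 254915/36 but 15⁴ = 50625 reaches it, so n = 4.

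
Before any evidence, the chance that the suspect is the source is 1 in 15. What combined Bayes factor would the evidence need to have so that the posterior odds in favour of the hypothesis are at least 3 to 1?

Prior odds = (1/15)/(14/15) = 1/14.
Target odds = 3.
Required Bayes factor = 3 ÷ (1/14) = 42.

42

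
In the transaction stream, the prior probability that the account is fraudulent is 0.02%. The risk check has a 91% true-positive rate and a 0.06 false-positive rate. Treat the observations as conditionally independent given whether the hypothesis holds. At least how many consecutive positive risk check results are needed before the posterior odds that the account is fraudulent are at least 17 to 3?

4

Prior odds: 0.0002 ÷ 0.9998 = 1/4999.
Likelihood ratio of a positive result = 0.91/0.06 = 91/6.
Target odds = 17/3.
Need (1/4999) × (91/6)ⁿ ≥ 17/3, i.e. (91/6)ⁿ ≥ 84983/3.
(91/6)³ = 753571/216 falls short of 84983/3 but (91/6)⁴ = 68574961/1296 reaches it, so n = 4.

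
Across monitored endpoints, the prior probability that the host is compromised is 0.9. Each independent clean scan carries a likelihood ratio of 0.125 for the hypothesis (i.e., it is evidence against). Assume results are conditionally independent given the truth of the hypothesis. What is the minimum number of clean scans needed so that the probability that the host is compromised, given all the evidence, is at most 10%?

3

Prior odds = 0.9/0.1 = 9.
Likelihood ratio per clean scan = 0.125.
Target odds: 0.1 ÷ 0.9 = 1/9.
Require 0.125ⁿ ≤ 1/9 ÷ 9 = 1/81.
0.125² = 0.015625 is still above 1/81 but 0.125³ = 0.001953125 is at or below it, so n = 3.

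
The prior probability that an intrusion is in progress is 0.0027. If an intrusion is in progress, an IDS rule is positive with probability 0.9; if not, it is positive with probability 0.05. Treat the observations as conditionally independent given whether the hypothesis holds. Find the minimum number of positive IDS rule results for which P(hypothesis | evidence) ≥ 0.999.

Prior odds = 0.0027/0.9973 = 27/9973.
Likelihood ratio of a positive = 0.9/0.05 = 18.
Target odds: 0.999 ÷ 0.001 = 999.
Require 18ⁿ ≥ 999 ÷ (27/9973) = 369001.
18⁴ = 104976 falls short of 369001 but 18⁵ = 1889568 reaches it, so n = 5.

5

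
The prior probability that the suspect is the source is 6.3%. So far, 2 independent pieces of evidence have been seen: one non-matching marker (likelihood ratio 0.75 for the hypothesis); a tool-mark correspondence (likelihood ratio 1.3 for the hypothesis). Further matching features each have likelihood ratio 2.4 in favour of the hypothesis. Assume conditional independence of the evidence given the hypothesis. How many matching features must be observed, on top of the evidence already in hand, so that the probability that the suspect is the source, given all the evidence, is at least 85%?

Prior odds = 0.063/0.937 = 63/937.
Combined Bayes factor of the evidence already in hand = 0.75 × 1.3 = 0.975.
Odds after that evidence = (63/937) × 0.975 = 2457/37480.
Target odds = 0.85/0.15 = 17/3.
Need 2.4ⁿ ≥ 17/3 ÷ (2457/37480) = 637160/7371.
2.4⁵ = 79.62624 falls short of 637160/7371 but 2.4⁶ = 2985984/15625 reaches it, so n = 6.

6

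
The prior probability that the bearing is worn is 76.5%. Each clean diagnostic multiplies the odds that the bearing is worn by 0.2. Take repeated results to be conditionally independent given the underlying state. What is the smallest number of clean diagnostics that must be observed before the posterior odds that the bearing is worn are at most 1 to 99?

Prior odds: 0.765 ÷ 0.235 = 153/47.
Likelihood ratio per clean diagnostic = 0.2.
Target odds = 1/99.
Need (153/47) × 0.2ⁿ ≤ 1/99, i.e. 0.2ⁿ ≤ 47/15147.
0.2³ = 0.008 is still above 47/15147 but 0.2⁴ = 0.0016 is at or below it, so n = 4.

4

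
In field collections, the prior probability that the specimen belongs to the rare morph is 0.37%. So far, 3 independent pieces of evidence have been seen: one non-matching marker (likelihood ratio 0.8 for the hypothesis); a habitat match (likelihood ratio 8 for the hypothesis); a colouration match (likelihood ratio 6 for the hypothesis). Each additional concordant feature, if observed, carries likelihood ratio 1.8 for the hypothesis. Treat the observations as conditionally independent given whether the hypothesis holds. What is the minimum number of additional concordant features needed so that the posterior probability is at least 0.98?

Prior odds = 0.0037/0.9963 = 37/9963.
Combined Bayes factor of the evidence already in hand = 0.8 × 8 × 6 = 38.4.
Odds after that evidence = (37/9963) × 38.4 = 2368/16605.
Target odds = 0.98/0.02 = 49.
Need 1.8ⁿ ≥ 49 ÷ (2368/16605) = 813645/2368.
1.8⁹ = 387420489/1953125 falls short of 813645/2368 but 1.8¹⁰ ≈357.047 reaches it, so n = 10.

10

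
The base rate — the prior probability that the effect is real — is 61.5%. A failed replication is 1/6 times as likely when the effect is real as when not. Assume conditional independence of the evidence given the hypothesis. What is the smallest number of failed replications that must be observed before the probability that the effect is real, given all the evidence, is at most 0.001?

5

Prior odds: 0.615 ÷ 0.385 = 123/77.
Likelihood ratio per failed replication = 1/6.
Target posterior odds = 0.001/0.999 = 1/999.
Require (1/6)ⁿ ≤ 1/999 ÷ (123/77) = 77/122877.
(1/6)⁴ = 1/1296 is still above 77/122877 but (1/6)⁵ = 1/7776 is at or below it, so n = 5.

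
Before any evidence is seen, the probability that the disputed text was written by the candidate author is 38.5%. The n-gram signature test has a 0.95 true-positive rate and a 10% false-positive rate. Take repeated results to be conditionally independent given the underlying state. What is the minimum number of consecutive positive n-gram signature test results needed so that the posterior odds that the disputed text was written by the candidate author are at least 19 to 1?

2

Prior odds = 0.385/0.615 = 77/123.
Likelihood ratio of a positive result = 0.95/0.1 = 9.5.
Target odds = 19.
Require 9.5ⁿ ≥ 19 ÷ (77/123) = 2337/77.
9.5¹ = 9.5 falls short of 2337/77 but 9.5² = 90.25 reaches it, so n = 2.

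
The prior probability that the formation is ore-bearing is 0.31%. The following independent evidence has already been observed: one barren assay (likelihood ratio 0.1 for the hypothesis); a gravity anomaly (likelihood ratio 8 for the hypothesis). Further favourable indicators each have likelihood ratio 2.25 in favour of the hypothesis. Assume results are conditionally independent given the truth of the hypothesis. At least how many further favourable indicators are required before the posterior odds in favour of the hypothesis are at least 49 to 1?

13

Prior odds = 0.0031/0.9969 = 31/9969.
Combined Bayes factor of the evidence already in hand = 0.1 × 8 = 0.8.
Odds after that evidence = (31/9969) × 0.8 = 124/49845.
Target odds = 49.
Need 2.25ⁿ ≥ 49 ÷ (124/49845) = 2442405/124.
2.25¹² ≈16834.1 falls short of 2442405/124 but 2.25¹³ ≈37876.8 reaches it, so n = 13.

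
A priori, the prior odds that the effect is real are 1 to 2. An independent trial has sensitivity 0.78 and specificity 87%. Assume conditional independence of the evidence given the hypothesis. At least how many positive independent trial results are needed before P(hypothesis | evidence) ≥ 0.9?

Prior odds = 0.5.
False-positive rate = 1 − 0.87 = 0.13; likelihood ratio of a positive = 0.78/0.13 = 6.
Target odds: 0.9 ÷ 0.1 = 9.
Need 0.5 × 6ⁿ ≥ 9, i.e. 6ⁿ ≥ 18.
6¹ = 6 falls short of 18 but 6² = 36 reaches it, so n = 2.

2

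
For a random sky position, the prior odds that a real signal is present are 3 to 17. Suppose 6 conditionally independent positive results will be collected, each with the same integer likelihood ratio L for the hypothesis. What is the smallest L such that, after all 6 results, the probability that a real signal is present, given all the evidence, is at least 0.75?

Prior odds = 3/17.
Target odds = 0.75/0.25 = 3.
Need L⁶ ≥ 3 ÷ (3/17) = 17.
1⁶ = 1 < 17 ≤ 64 = 2⁶, so L = 2.

2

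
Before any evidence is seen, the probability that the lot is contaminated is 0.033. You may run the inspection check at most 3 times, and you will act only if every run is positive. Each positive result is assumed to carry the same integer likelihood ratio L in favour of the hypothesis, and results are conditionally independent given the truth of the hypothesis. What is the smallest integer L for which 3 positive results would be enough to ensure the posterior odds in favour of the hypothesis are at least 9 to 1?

Prior odds = 0.033/0.967 = 33/967.
Target odds = 9.
Need L³ ≥ 9 ÷ (33/967) = 2901/11.
6³ = 216 < 2901/11 ≤ 343 = 7³, so L = 7.

7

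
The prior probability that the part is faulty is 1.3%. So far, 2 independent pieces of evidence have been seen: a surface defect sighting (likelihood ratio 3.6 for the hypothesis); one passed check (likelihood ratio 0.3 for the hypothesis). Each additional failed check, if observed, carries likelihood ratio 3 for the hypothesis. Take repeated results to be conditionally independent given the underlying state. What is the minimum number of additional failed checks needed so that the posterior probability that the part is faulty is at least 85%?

Prior odds = 0.013/0.987 = 13/987.
Combined Bayes factor of the evidence already in hand = 3.6 × 0.3 = 1.08.
Odds after that evidence = (13/987) × 1.08 = 117/8225.
Target odds = 0.85/0.15 = 17/3.
Need 3ⁿ ≥ 17/3 ÷ (117/8225) = 139825/351.
3⁵ = 243 falls short of 139825/351 but 3⁶ = 729 reaches it, so n = 6.

6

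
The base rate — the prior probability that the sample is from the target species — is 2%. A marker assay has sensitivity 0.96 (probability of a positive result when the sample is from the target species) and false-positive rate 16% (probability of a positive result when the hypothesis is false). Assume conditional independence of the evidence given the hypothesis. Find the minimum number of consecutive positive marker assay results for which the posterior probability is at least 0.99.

5

Prior odds: 0.02 ÷ 0.98 = 1/49.
Likelihood ratio of a positive result = 0.96/0.16 = 6.
Target posterior odds = 0.99/0.01 = 99.
Need (1/49) × 6ⁿ ≥ 99, i.e. 6ⁿ ≥ 4851.
6⁴ = 1296 falls short of 4851 but 6⁵ = 7776 reaches it, so n = 5.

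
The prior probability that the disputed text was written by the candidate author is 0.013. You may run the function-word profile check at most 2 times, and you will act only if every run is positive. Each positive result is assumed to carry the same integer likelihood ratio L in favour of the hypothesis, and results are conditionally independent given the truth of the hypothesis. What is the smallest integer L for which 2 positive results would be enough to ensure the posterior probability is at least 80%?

18

Prior odds = 0.013/0.987 = 13/987.
Target odds = 0.8/0.2 = 4.
Need L² ≥ 4 ÷ (13/987) = 3948/13.
17² = 289 < 3948/13 ≤ 324 = 18², so L = 18.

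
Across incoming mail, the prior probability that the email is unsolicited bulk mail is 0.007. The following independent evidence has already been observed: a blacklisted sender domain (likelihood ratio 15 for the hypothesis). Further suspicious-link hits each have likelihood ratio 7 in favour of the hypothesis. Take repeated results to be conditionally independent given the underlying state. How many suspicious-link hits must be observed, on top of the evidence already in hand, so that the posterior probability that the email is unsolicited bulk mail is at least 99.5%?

Prior odds = 0.007/0.993 = 7/993.
Bayes factor of the evidence already in hand = 15.
Odds after that evidence = (7/993) × 15 = 35/331.
Target odds = 0.995/0.005 = 199.
Need 7ⁿ ≥ 199 ÷ (35/331) = 65869/35.
7³ = 343 falls short of 65869/35 but 7⁴ = 2401 reaches it, so n = 4.

4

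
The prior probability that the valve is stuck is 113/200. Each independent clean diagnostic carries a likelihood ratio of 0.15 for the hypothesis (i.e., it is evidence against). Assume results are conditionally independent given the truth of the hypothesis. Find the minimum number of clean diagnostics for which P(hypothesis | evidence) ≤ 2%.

3

Prior odds: 0.565 ÷ 0.435 = 113/87.
Likelihood ratio per clean diagnostic = 0.15.
Target odds: 0.02 ÷ 0.98 = 1/49.
Need (113/87) × 0.15ⁿ ≤ 1/49, i.e. 0.15ⁿ ≤ 87/5537.
0.15² = 0.0225 is still above 87/5537 but 0.15³ = 0.003375 is at or below it, so n = 3.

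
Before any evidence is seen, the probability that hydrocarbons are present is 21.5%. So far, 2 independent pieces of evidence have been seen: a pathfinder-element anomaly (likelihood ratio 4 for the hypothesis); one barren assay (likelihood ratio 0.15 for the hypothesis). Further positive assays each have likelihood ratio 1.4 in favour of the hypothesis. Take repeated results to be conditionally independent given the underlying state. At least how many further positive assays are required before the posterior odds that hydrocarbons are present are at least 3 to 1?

9

Prior odds = 0.215/0.785 = 43/157.
Combined Bayes factor of the evidence already in hand = 4 × 0.15 = 0.6.
Odds after that evidence = (43/157) × 0.6 = 129/785.
Target odds = 3.
Need 1.4ⁿ ≥ 3 ÷ (129/785) = 785/43.
1.4⁸ = 5764801/390625 falls short of 785/43 but 1.4⁹ = 40353607/1953125 reaches it, so n = 9.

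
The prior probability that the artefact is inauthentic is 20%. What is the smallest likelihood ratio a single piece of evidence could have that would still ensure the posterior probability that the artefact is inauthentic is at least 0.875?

28

Prior odds = 0.2/0.8 = 0.25.
Target odds = 0.875/0.125 = 7.
Required Bayes factor = 7 ÷ 0.25 = 28.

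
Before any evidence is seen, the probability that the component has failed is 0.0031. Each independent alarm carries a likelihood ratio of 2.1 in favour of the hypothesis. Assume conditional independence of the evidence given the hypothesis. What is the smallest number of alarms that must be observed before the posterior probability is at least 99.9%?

Prior odds = 0.0031/0.9969 = 31/9969.
Likelihood ratio per alarm = 2.1.
Target posterior odds = 0.999/0.001 = 999.
Require 2.1ⁿ ≥ 999 ÷ (31/9969) = 9959031/31.
2.1¹⁷ ≈300419 falls short of 9959031/31 but 2.1¹⁸ ≈630881 reaches it, so n = 18.

18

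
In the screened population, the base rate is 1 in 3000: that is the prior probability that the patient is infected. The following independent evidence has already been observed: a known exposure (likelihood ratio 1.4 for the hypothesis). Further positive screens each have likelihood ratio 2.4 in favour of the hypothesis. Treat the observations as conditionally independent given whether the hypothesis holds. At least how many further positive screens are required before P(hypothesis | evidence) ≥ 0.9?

Prior odds = (1/3000)/(2999/3000) = 1/2999.
Bayes factor of the evidence already in hand = 1.4.
Odds after that evidence = (1/2999) × 1.4 = 7/14995.
Target odds = 0.9/0.1 = 9.
Need 2.4ⁿ ≥ 9 ÷ (7/14995) = 134955/7.
2.4¹¹ ≈15216.8 falls short of 134955/7 but 2.4¹² ≈36520.3 reaches it, so n = 12.

12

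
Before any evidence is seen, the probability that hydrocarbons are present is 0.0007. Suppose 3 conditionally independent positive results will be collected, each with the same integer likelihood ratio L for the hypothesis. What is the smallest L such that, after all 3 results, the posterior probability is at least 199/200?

Prior odds = 0.0007/0.9993 = 7/9993.
Target odds = 0.995/0.005 = 199.
Need L³ ≥ 199 ÷ (7/9993) = 1988607/7.
65³ = 274625 < 1988607/7 ≤ 287496 = 66³, so L = 66.

66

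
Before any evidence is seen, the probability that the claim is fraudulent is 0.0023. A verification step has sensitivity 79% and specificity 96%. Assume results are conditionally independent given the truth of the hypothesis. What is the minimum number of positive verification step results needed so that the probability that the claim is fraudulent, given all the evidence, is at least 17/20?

3

Prior odds = 0.0023/0.9977 = 23/9977.
False-positive rate = 1 − 0.96 = 0.04; likelihood ratio of a positive = 0.79/0.04 = 19.75.
Target posterior odds = 0.85/0.15 = 17/3.
Require 19.75ⁿ ≥ 17/3 ÷ (23/9977) = 169609/69.
19.75² = 390.0625 falls short of 169609/69 but 19.75³ = 7703.734375 reaches it, so n = 3.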